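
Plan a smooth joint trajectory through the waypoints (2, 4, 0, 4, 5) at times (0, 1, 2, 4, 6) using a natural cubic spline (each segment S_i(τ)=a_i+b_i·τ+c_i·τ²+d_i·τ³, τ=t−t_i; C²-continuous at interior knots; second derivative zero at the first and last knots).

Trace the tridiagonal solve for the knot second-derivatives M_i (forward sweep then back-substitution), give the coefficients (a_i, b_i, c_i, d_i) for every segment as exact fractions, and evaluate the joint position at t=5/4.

Δ: Δ0=2, Δ1=-4, Δ2=2, Δ3=1/2
row 1: diag=4, rhs=-36; c'=1/4, d'=-9
row 2: denom=6−1·1/4=23/4; d'=(36−1·-9)/(23/4)=180/23
row 3: denom=8−2·8/23=168/23; d'=(-9−2·180/23)/(168/23)=-27/8
back: M3=-27/8
back: M2=180/23−8/23·-27/8=9
back: M1=-9−1/4·9=-45/4
M: M0=0, M1=-45/4, M2=9, M3=-27/8, M4=0
seg 0: a=2, c=M0/2=0, d=(M1−M0)/(6·1)=-15/8, b=Δ0−h0·(2M0+M1)/6=31/8
seg 1: a=4, c=M1/2=-45/8, d=(M2−M1)/(6·1)=27/8, b=Δ1−h1·(2M1+M2)/6=-7/4
seg 2: a=0, c=M2/2=9/2, d=(M3−M2)/(6·2)=-33/32, b=Δ2−h2·(2M2+M3)/6=-23/8
seg 3: a=4, c=M3/2=-27/16, d=(M4−M3)/(6·2)=9/32, b=Δ3−h3·(2M3+M4)/6=11/4
t_q=5/4 → seg 1, τ=1/4; S=4+-7/4·τ+-45/8·τ²+27/8·τ³=1671/512

  seg 0: a=2 b=31/8 c=0 d=-15/8
  seg 1: a=4 b=-7/4 c=-45/8 d=27/8
  seg 2: a=0 b=-23/8 c=9/2 d=-33/32
  seg 3: a=4 b=11/4 c=-27/16 d=9/32
S(5/4) = 1671/512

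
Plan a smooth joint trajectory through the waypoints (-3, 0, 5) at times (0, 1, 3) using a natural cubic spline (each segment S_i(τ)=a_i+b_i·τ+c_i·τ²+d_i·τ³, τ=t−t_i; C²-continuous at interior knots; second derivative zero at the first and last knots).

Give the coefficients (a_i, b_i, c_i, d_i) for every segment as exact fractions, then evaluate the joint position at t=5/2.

Δ: Δ0=3, Δ1=5/2
row 1: diag=6, rhs=-3; c'=1/3, d'=-1/2
back: M1=-1/2
M: M0=0, M1=-1/2, M2=0
seg 0: a=-3, c=M0/2=0, d=(M1−M0)/(6·1)=-1/12, b=Δ0−h0·(2M0+M1)/6=37/12
seg 1: a=0, c=M1/2=-1/4, d=(M2−M1)/(6·2)=1/24, b=Δ1−h1·(2M1+M2)/6=17/6
t_q=5/2 → seg 1, τ=3/2; S=0+17/6·τ+-1/4·τ²+1/24·τ³=245/64

  seg 0: a=-3 b=37/12 c=0 d=-1/12
  seg 1: a=0 b=17/6 c=-1/4 d=1/24
S(5/2) = 245/64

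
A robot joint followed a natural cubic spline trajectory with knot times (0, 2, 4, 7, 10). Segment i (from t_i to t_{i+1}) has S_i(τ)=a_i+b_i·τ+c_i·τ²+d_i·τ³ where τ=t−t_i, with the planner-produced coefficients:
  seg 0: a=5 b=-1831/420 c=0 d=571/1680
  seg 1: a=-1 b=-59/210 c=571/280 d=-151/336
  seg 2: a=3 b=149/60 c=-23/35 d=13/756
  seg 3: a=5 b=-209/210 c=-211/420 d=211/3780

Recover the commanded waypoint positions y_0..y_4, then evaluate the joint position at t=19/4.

y_0 = S_0(0) = a_0 = 5
y_1 = S_1(0) = a_1 = -1
y_2 = S_2(0) = a_2 = 3
y_3 = S_3(0) = a_3 = 5
y_4 = S_3(3) = -1
t_q=19/4 is in segment 2 (τ=3/4); S_2(τ)=40321/8960

y_0=5 y_1=-1 y_2=3 y_3=5 y_4=-1
S(19/4) = 40321/8960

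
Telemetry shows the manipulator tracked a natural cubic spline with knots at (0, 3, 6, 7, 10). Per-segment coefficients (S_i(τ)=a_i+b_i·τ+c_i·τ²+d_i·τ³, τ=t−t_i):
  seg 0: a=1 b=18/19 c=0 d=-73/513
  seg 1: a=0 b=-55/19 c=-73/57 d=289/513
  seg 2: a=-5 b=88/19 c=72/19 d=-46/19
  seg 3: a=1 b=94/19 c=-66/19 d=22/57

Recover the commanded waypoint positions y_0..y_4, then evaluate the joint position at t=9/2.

y_0=1 y_1=0 y_2=-5 y_3=1 y_4=-5
S(9/2) = -809/152

y_0 = S_0(0) = a_0 = 1
y_1 = S_1(0) = a_1 = 0
y_2 = S_2(0) = a_2 = -5
y_3 = S_3(0) = a_3 = 1
y_4 = S_3(3) = -5
t_q=9/2 is in segment 1 (τ=3/2); S_1(τ)=-809/152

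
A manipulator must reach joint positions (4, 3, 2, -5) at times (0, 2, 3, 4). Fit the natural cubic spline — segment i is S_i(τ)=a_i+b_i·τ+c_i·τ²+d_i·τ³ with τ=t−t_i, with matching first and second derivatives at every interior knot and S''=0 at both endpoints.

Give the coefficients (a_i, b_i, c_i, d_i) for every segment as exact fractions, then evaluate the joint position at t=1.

Δ: Δ0=-1/2, Δ1=-1, Δ2=-7
row 1: diag=6, rhs=-3; c'=1/6, d'=-1/2
row 2: denom=4−1·1/6=23/6; d'=(-36−1·-1/2)/(23/6)=-213/23
back: M2=-213/23
back: M1=-1/2−1/6·-213/23=24/23
M: M0=0, M1=24/23, M2=-213/23, M3=0
seg 0: a=4, c=M0/2=0, d=(M1−M0)/(6·2)=2/23, b=Δ0−h0·(2M0+M1)/6=-39/46
seg 1: a=3, c=M1/2=12/23, d=(M2−M1)/(6·1)=-79/46, b=Δ1−h1·(2M1+M2)/6=9/46
seg 2: a=2, c=M2/2=-213/46, d=(M3−M2)/(6·1)=71/46, b=Δ2−h2·(2M2+M3)/6=-90/23
t_q=1 → seg 0, τ=1; S=4+-39/46·τ+0·τ²+2/23·τ³=149/46

  seg 0: a=4 b=-39/46 c=0 d=2/23
  seg 1: a=3 b=9/46 c=12/23 d=-79/46
  seg 2: a=2 b=-90/23 c=-213/46 d=71/46
S(1) = 149/46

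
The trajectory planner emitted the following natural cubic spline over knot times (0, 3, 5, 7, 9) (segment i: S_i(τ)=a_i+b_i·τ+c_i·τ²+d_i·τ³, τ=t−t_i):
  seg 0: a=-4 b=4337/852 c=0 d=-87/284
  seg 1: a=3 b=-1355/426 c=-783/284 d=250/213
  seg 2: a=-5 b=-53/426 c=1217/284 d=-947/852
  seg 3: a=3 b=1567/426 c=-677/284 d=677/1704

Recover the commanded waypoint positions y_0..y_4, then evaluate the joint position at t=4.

y_0 = S_0(0) = a_0 = -4
y_1 = S_1(0) = a_1 = 3
y_2 = S_2(0) = a_2 = -5
y_3 = S_3(0) = a_3 = 3
y_4 = S_3(2) = 4
t_q=4 is in segment 1 (τ=1); S_1(τ)=-501/284

y_0=-4 y_1=3 y_2=-5 y_3=3 y_4=4
S(4) = -501/284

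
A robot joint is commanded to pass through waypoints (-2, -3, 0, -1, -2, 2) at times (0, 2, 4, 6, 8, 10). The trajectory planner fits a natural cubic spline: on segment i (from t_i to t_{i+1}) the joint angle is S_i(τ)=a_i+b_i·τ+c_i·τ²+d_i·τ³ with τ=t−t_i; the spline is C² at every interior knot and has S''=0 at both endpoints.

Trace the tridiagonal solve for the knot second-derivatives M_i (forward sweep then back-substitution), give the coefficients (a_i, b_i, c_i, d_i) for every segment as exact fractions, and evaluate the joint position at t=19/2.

Δ: Δ0=-1/2, Δ1=3/2, Δ2=-1/2, Δ3=-1/2, Δ4=2
row 1: diag=8, rhs=12; c'=1/4, d'=3/2
row 2: denom=8−2·1/4=15/2; d'=(-12−2·3/2)/(15/2)=-2
row 3: denom=8−2·4/15=112/15; d'=(0−2·-2)/(112/15)=15/28
row 4: denom=8−2·15/56=209/28; d'=(15−2·15/28)/(209/28)=390/209
back: M4=390/209
back: M3=15/28−15/56·390/209=15/418
back: M2=-2−4/15·15/418=-420/209
back: M1=3/2−1/4·-420/209=837/418
M: M0=0, M1=837/418, M2=-420/209, M3=15/418, M4=390/209, M5=0
seg 0: a=-2, c=M0/2=0, d=(M1−M0)/(6·2)=279/1672, b=Δ0−h0·(2M0+M1)/6=-244/209
seg 1: a=-3, c=M1/2=837/836, d=(M2−M1)/(6·2)=-559/1672, b=Δ1−h1·(2M1+M2)/6=349/418
seg 2: a=0, c=M2/2=-210/209, d=(M3−M2)/(6·2)=15/88, b=Δ2−h2·(2M2+M3)/6=173/209
seg 3: a=-1, c=M3/2=15/836, d=(M4−M3)/(6·2)=255/1672, b=Δ3−h3·(2M3+M4)/6=-479/418
seg 4: a=-2, c=M4/2=195/209, d=(M5−M4)/(6·2)=-65/418, b=Δ4−h4·(2M4+M5)/6=158/209
t_q=19/2 → seg 4, τ=3/2; S=-2+158/209·τ+195/209·τ²+-65/418·τ³=2369/3344

  seg 0: a=-2 b=-244/209 c=0 d=279/1672
  seg 1: a=-3 b=349/418 c=837/836 d=-559/1672
  seg 2: a=0 b=173/209 c=-210/209 d=15/88
  seg 3: a=-1 b=-479/418 c=15/836 d=255/1672
  seg 4: a=-2 b=158/209 c=195/209 d=-65/418
S(19/2) = 2369/3344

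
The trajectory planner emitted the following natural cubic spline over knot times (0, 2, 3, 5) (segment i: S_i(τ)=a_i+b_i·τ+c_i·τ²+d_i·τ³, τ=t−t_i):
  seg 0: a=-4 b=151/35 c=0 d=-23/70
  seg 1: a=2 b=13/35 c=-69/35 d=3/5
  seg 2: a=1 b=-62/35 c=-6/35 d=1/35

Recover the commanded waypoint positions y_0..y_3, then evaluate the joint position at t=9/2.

y_0=-4 y_1=2 y_2=1 y_3=-3
S(9/2) = -109/56

y_0 = S_0(0) = a_0 = -4
y_1 = S_1(0) = a_1 = 2
y_2 = S_2(0) = a_2 = 1
y_3 = S_2(2) = -3
t_q=9/2 is in segment 2 (τ=3/2); S_2(τ)=-109/56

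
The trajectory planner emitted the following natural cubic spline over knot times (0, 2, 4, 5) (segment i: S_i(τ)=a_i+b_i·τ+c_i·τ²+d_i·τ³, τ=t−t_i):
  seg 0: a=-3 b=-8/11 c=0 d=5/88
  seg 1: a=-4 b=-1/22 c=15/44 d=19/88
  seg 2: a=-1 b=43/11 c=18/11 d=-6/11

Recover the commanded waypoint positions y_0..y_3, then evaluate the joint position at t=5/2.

y_0=-3 y_1=-4 y_2=-1 y_3=4
S(5/2) = -2753/704

y_0 = S_0(0) = a_0 = -3
y_1 = S_1(0) = a_1 = -4
y_2 = S_2(0) = a_2 = -1
y_3 = S_2(1) = 4
t_q=5/2 is in segment 1 (τ=1/2); S_1(τ)=-2753/704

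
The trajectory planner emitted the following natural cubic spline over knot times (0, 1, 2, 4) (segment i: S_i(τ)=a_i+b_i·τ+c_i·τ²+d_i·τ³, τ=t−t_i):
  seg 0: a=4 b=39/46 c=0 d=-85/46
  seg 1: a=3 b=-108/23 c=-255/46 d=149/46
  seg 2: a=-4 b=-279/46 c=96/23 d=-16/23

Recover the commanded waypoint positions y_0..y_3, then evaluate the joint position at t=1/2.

y_0 = S_0(0) = a_0 = 4
y_1 = S_1(0) = a_1 = 3
y_2 = S_2(0) = a_2 = -4
y_3 = S_2(2) = -5
t_q=1/2 is in segment 0 (τ=1/2); S_0(τ)=1543/368

y_0=4 y_1=3 y_2=-4 y_3=-5
S(1/2) = 1543/368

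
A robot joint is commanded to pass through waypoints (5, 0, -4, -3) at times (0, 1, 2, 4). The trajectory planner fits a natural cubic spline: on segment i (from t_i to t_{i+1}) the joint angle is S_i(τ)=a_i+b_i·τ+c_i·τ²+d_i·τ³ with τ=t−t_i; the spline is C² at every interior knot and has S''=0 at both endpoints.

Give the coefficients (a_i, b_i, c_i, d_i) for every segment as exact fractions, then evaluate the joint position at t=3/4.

Δ: Δ0=-5, Δ1=-4, Δ2=1/2
row 1: diag=4, rhs=6; c'=1/4, d'=3/2
row 2: denom=6−1·1/4=23/4; d'=(27−1·3/2)/(23/4)=102/23
back: M2=102/23
back: M1=3/2−1/4·102/23=9/23
M: M0=0, M1=9/23, M2=102/23, M3=0
seg 0: a=5, c=M0/2=0, d=(M1−M0)/(6·1)=3/46, b=Δ0−h0·(2M0+M1)/6=-233/46
seg 1: a=0, c=M1/2=9/46, d=(M2−M1)/(6·1)=31/46, b=Δ1−h1·(2M1+M2)/6=-112/23
seg 2: a=-4, c=M2/2=51/23, d=(M3−M2)/(6·2)=-17/46, b=Δ2−h2·(2M2+M3)/6=-113/46
t_q=3/4 → seg 0, τ=3/4; S=5+-233/46·τ+0·τ²+3/46·τ³=3617/2944

  seg 0: a=5 b=-233/46 c=0 d=3/46
  seg 1: a=0 b=-112/23 c=9/46 d=31/46
  seg 2: a=-4 b=-113/46 c=51/23 d=-17/46
S(3/4) = 3617/2944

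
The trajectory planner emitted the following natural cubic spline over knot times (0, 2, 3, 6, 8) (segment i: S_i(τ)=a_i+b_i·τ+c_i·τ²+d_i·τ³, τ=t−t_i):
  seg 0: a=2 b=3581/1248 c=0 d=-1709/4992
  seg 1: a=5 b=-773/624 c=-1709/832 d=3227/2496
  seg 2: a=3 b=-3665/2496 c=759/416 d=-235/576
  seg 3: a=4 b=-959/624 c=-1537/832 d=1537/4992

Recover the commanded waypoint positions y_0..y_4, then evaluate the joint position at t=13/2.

y_0 = S_0(0) = a_0 = 2
y_1 = S_1(0) = a_1 = 5
y_2 = S_2(0) = a_2 = 3
y_3 = S_3(0) = a_3 = 4
y_4 = S_3(2) = -4
t_q=13/2 is in segment 3 (τ=1/2); S_3(τ)=37383/13312

y_0=2 y_1=5 y_2=3 y_3=4 y_4=-4
S(13/2) = 37383/13312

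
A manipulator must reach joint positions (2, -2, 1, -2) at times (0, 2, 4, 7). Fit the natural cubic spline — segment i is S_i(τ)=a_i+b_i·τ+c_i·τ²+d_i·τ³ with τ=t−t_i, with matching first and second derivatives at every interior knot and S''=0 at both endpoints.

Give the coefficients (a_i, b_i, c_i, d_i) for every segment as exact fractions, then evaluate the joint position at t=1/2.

Δ: Δ0=-2, Δ1=3/2, Δ2=-1
row 1: diag=8, rhs=21; c'=1/4, d'=21/8
row 2: denom=10−2·1/4=19/2; d'=(-15−2·21/8)/(19/2)=-81/38
back: M2=-81/38
back: M1=21/8−1/4·-81/38=60/19
M: M0=0, M1=60/19, M2=-81/38, M3=0
seg 0: a=2, c=M0/2=0, d=(M1−M0)/(6·2)=5/19, b=Δ0−h0·(2M0+M1)/6=-58/19
seg 1: a=-2, c=M1/2=30/19, d=(M2−M1)/(6·2)=-67/152, b=Δ1−h1·(2M1+M2)/6=2/19
seg 2: a=1, c=M2/2=-81/76, d=(M3−M2)/(6·3)=9/76, b=Δ2−h2·(2M2+M3)/6=43/38
t_q=1/2 → seg 0, τ=1/2; S=2+-58/19·τ+0·τ²+5/19·τ³=77/152

  seg 0: a=2 b=-58/19 c=0 d=5/19
  seg 1: a=-2 b=2/19 c=30/19 d=-67/152
  seg 2: a=1 b=43/38 c=-81/76 d=9/76
S(1/2) = 77/152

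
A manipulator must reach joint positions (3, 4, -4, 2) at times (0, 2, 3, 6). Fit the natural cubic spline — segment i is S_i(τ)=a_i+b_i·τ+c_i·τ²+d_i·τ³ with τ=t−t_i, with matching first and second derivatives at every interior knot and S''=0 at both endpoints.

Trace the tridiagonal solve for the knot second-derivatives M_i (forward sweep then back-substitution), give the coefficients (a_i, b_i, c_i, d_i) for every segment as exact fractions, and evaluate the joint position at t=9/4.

Δ: Δ0=1/2, Δ1=-8, Δ2=2
row 1: diag=6, rhs=-51; c'=1/6, d'=-17/2
row 2: denom=8−1·1/6=47/6; d'=(60−1·-17/2)/(47/6)=411/47
back: M2=411/47
back: M1=-17/2−1/6·411/47=-468/47
M: M0=0, M1=-468/47, M2=411/47, M3=0
seg 0: a=3, c=M0/2=0, d=(M1−M0)/(6·2)=-39/47, b=Δ0−h0·(2M0+M1)/6=359/94
seg 1: a=4, c=M1/2=-234/47, d=(M2−M1)/(6·1)=293/94, b=Δ1−h1·(2M1+M2)/6=-577/94
seg 2: a=-4, c=M2/2=411/94, d=(M3−M2)/(6·3)=-137/282, b=Δ2−h2·(2M2+M3)/6=-317/47
t_q=9/4 → seg 1, τ=1/4; S=4+-577/94·τ+-234/47·τ²+293/94·τ³=13253/6016

  seg 0: a=3 b=359/94 c=0 d=-39/47
  seg 1: a=4 b=-577/94 c=-234/47 d=293/94
  seg 2: a=-4 b=-317/47 c=411/94 d=-137/282
S(9/4) = 13253/6016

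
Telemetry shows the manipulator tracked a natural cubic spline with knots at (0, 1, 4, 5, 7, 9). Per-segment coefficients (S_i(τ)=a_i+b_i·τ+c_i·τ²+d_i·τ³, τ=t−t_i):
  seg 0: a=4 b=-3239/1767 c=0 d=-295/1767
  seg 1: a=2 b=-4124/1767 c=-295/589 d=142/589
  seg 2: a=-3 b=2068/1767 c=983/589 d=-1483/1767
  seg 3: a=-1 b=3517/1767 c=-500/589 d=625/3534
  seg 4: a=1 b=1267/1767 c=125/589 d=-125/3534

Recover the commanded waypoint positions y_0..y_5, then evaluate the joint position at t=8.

y_0=4 y_1=2 y_2=-3 y_3=-1 y_4=1 y_5=3
S(8) = 2231/1178

y_0 = S_0(0) = a_0 = 4
y_1 = S_1(0) = a_1 = 2
y_2 = S_2(0) = a_2 = -3
y_3 = S_3(0) = a_3 = -1
y_4 = S_4(0) = a_4 = 1
y_5 = S_4(2) = 3
t_q=8 is in segment 4 (τ=1); S_4(τ)=2231/1178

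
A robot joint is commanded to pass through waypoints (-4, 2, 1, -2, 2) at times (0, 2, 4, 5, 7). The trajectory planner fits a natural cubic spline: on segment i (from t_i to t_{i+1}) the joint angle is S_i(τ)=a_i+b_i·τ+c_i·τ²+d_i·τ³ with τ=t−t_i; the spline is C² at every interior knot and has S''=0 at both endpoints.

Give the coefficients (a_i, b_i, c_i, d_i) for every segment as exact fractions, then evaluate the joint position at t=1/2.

  seg 0: a=-4 b=933/256 c=0 d=-165/1024
  seg 1: a=2 b=219/128 c=-495/512 d=-71/1024
  seg 2: a=1 b=-765/256 c=-177/128 d=351/256
  seg 3: a=-2 b=-105/64 c=699/256 d=-233/512
S(1/2) = -18005/8192

Δ: Δ0=3, Δ1=-1/2, Δ2=-3, Δ3=2
row 1: diag=8, rhs=-21; c'=1/4, d'=-21/8
row 2: denom=6−2·1/4=11/2; d'=(-15−2·-21/8)/(11/2)=-39/22
row 3: denom=6−1·2/11=64/11; d'=(30−1·-39/22)/(64/11)=699/128
back: M3=699/128
back: M2=-39/22−2/11·699/128=-177/64
back: M1=-21/8−1/4·-177/64=-495/256
M: M0=0, M1=-495/256, M2=-177/64, M3=699/128, M4=0
seg 0: a=-4, c=M0/2=0, d=(M1−M0)/(6·2)=-165/1024, b=Δ0−h0·(2M0+M1)/6=933/256
seg 1: a=2, c=M1/2=-495/512, d=(M2−M1)/(6·2)=-71/1024, b=Δ1−h1·(2M1+M2)/6=219/128
seg 2: a=1, c=M2/2=-177/128, d=(M3−M2)/(6·1)=351/256, b=Δ2−h2·(2M2+M3)/6=-765/256
seg 3: a=-2, c=M3/2=699/256, d=(M4−M3)/(6·2)=-233/512, b=Δ3−h3·(2M3+M4)/6=-105/64
t_q=1/2 → seg 0, τ=1/2; S=-4+933/256·τ+0·τ²+-165/1024·τ³=-18005/8192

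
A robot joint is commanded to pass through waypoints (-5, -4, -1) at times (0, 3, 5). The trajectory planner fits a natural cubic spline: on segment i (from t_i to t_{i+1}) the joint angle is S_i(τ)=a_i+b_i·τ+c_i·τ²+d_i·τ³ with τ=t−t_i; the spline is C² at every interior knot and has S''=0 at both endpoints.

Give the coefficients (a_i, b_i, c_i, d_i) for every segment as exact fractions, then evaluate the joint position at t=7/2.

  seg 0: a=-5 b=-1/60 c=0 d=7/180
  seg 1: a=-4 b=31/30 c=7/20 d=-7/120
S(7/2) = -1089/320

Δ: Δ0=1/3, Δ1=3/2
row 1: diag=10, rhs=7; c'=1/5, d'=7/10
back: M1=7/10
M: M0=0, M1=7/10, M2=0
seg 0: a=-5, c=M0/2=0, d=(M1−M0)/(6·3)=7/180, b=Δ0−h0·(2M0+M1)/6=-1/60
seg 1: a=-4, c=M1/2=7/20, d=(M2−M1)/(6·2)=-7/120, b=Δ1−h1·(2M1+M2)/6=31/30
t_q=7/2 → seg 1, τ=1/2; S=-4+31/30·τ+7/20·τ²+-7/120·τ³=-1089/320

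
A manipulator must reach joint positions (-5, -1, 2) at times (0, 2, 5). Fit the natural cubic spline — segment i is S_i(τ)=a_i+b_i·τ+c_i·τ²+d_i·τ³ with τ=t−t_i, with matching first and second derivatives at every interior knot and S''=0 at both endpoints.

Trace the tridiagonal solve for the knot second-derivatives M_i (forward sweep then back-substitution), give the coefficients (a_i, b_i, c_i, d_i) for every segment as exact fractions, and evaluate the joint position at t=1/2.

  seg 0: a=-5 b=11/5 c=0 d=-1/20
  seg 1: a=-1 b=8/5 c=-3/10 d=1/30
S(1/2) = -125/32

Δ: Δ0=2, Δ1=1
row 1: diag=10, rhs=-6; c'=3/10, d'=-3/5
back: M1=-3/5
M: M0=0, M1=-3/5, M2=0
seg 0: a=-5, c=M0/2=0, d=(M1−M0)/(6·2)=-1/20, b=Δ0−h0·(2M0+M1)/6=11/5
seg 1: a=-1, c=M1/2=-3/10, d=(M2−M1)/(6·3)=1/30, b=Δ1−h1·(2M1+M2)/6=8/5
t_q=1/2 → seg 0, τ=1/2; S=-5+11/5·τ+0·τ²+-1/20·τ³=-125/32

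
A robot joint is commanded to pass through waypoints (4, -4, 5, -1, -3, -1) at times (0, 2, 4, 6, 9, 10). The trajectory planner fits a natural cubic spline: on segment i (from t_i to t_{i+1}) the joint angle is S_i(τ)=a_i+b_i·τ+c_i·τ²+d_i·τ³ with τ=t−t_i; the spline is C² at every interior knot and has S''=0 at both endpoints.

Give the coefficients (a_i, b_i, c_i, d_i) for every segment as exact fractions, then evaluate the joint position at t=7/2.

Δ: Δ0=-4, Δ1=9/2, Δ2=-3, Δ3=-2/3, Δ4=2
row 1: diag=8, rhs=51; c'=1/4, d'=51/8
row 2: denom=8−2·1/4=15/2; d'=(-45−2·51/8)/(15/2)=-77/10
row 3: denom=10−2·4/15=142/15; d'=(14−2·-77/10)/(142/15)=441/142
row 4: denom=8−3·45/142=1001/142; d'=(16−3·441/142)/(1001/142)=73/77
back: M4=73/77
back: M3=441/142−45/142·73/77=216/77
back: M2=-77/10−4/15·216/77=-1301/154
back: M1=51/8−1/4·-1301/154=1307/154
M: M0=0, M1=1307/154, M2=-1301/154, M3=216/77, M4=73/77, M5=0
seg 0: a=4, c=M0/2=0, d=(M1−M0)/(6·2)=1307/1848, b=Δ0−h0·(2M0+M1)/6=-3155/462
seg 1: a=-4, c=M1/2=1307/308, d=(M2−M1)/(6·2)=-326/231, b=Δ1−h1·(2M1+M2)/6=383/231
seg 2: a=5, c=M2/2=-1301/308, d=(M3−M2)/(6·2)=1733/1848, b=Δ2−h2·(2M2+M3)/6=56/33
seg 3: a=-1, c=M3/2=108/77, d=(M4−M3)/(6·3)=-13/126, b=Δ3−h3·(2M3+M4)/6=-1823/462
seg 4: a=-3, c=M4/2=73/154, d=(M5−M4)/(6·1)=-73/462, b=Δ4−h4·(2M4+M5)/6=389/231
t_q=7/2 → seg 1, τ=3/2; S=-4+383/231·τ+1307/308·τ²+-326/231·τ³=4031/1232

  seg 0: a=4 b=-3155/462 c=0 d=1307/1848
  seg 1: a=-4 b=383/231 c=1307/308 d=-326/231
  seg 2: a=5 b=56/33 c=-1301/308 d=1733/1848
  seg 3: a=-1 b=-1823/462 c=108/77 d=-13/126
  seg 4: a=-3 b=389/231 c=73/154 d=-73/462
S(7/2) = 4031/1232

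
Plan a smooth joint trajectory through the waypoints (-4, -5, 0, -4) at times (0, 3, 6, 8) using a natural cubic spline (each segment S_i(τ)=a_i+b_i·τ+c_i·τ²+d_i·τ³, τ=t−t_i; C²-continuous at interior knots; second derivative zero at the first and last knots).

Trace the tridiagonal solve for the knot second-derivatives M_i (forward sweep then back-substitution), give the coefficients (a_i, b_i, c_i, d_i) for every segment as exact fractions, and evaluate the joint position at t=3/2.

Δ: Δ0=-1/3, Δ1=5/3, Δ2=-2
row 1: diag=12, rhs=12; c'=1/4, d'=1
row 2: denom=10−3·1/4=37/4; d'=(-22−3·1)/(37/4)=-100/37
back: M2=-100/37
back: M1=1−1/4·-100/37=62/37
M: M0=0, M1=62/37, M2=-100/37, M3=0
seg 0: a=-4, c=M0/2=0, d=(M1−M0)/(6·3)=31/333, b=Δ0−h0·(2M0+M1)/6=-130/111
seg 1: a=-5, c=M1/2=31/37, d=(M2−M1)/(6·3)=-9/37, b=Δ1−h1·(2M1+M2)/6=149/111
seg 2: a=0, c=M2/2=-50/37, d=(M3−M2)/(6·2)=25/111, b=Δ2−h2·(2M2+M3)/6=-22/111
t_q=3/2 → seg 0, τ=3/2; S=-4+-130/111·τ+0·τ²+31/333·τ³=-1611/296

  seg 0: a=-4 b=-130/111 c=0 d=31/333
  seg 1: a=-5 b=149/111 c=31/37 d=-9/37
  seg 2: a=0 b=-22/111 c=-50/37 d=25/111
S(3/2) = -1611/296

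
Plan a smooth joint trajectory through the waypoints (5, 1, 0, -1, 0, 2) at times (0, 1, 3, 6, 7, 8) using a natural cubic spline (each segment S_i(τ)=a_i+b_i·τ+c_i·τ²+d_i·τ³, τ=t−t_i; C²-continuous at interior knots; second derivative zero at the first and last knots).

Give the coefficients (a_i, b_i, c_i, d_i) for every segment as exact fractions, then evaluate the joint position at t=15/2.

Δ: Δ0=-4, Δ1=-1/2, Δ2=-1/3, Δ3=1, Δ4=2
row 1: diag=6, rhs=21; c'=1/3, d'=7/2
row 2: denom=10−2·1/3=28/3; d'=(1−2·7/2)/(28/3)=-9/14
row 3: denom=8−3·9/28=197/28; d'=(8−3·-9/14)/(197/28)=278/197
row 4: denom=4−1·28/197=760/197; d'=(6−1·278/197)/(760/197)=113/95
back: M4=113/95
back: M3=278/197−28/197·113/95=118/95
back: M2=-9/14−9/28·118/95=-99/95
back: M1=7/2−1/3·-99/95=731/190
M: M0=0, M1=731/190, M2=-99/95, M3=118/95, M4=113/95, M5=0
seg 0: a=5, c=M0/2=0, d=(M1−M0)/(6·1)=731/1140, b=Δ0−h0·(2M0+M1)/6=-5291/1140
seg 1: a=1, c=M1/2=731/380, d=(M2−M1)/(6·2)=-929/2280, b=Δ1−h1·(2M1+M2)/6=-1549/570
seg 2: a=0, c=M2/2=-99/190, d=(M3−M2)/(6·3)=217/1710, b=Δ2−h2·(2M2+M3)/6=5/57
seg 3: a=-1, c=M3/2=59/95, d=(M4−M3)/(6·1)=-1/114, b=Δ3−h3·(2M3+M4)/6=221/570
seg 4: a=0, c=M4/2=113/190, d=(M5−M4)/(6·1)=-113/570, b=Δ4−h4·(2M4+M5)/6=457/285
t_q=15/2 → seg 4, τ=1/2; S=0+457/285·τ+113/190·τ²+-113/570·τ³=1407/1520

  seg 0: a=5 b=-5291/1140 c=0 d=731/1140
  seg 1: a=1 b=-1549/570 c=731/380 d=-929/2280
  seg 2: a=0 b=5/57 c=-99/190 d=217/1710
  seg 3: a=-1 b=221/570 c=59/95 d=-1/114
  seg 4: a=0 b=457/285 c=113/190 d=-113/570
S(15/2) = 1407/1520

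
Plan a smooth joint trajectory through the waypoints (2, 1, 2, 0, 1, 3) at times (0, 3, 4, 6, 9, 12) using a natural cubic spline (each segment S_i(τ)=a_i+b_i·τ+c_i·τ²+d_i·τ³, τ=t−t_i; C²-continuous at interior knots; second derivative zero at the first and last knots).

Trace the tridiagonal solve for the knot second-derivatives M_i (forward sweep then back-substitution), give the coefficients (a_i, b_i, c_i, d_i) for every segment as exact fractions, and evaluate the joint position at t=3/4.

Δ: Δ0=-1/3, Δ1=1, Δ2=-1, Δ3=1/3, Δ4=2/3
row 1: diag=8, rhs=8; c'=1/8, d'=1
row 2: denom=6−1·1/8=47/8; d'=(-12−1·1)/(47/8)=-104/47
row 3: denom=10−2·16/47=438/47; d'=(8−2·-104/47)/(438/47)=4/3
row 4: denom=12−3·47/146=1611/146; d'=(2−3·4/3)/(1611/146)=-292/1611
back: M4=-292/1611
back: M3=4/3−47/146·-292/1611=2242/1611
back: M2=-104/47−16/47·2242/1611=-4328/1611
back: M1=1−1/8·-4328/1611=2152/1611
M: M0=0, M1=2152/1611, M2=-4328/1611, M3=2242/1611, M4=-292/1611, M5=0
seg 0: a=2, c=M0/2=0, d=(M1−M0)/(6·3)=1076/14499, b=Δ0−h0·(2M0+M1)/6=-1613/1611
seg 1: a=1, c=M1/2=1076/1611, d=(M2−M1)/(6·1)=-120/179, b=Δ1−h1·(2M1+M2)/6=1615/1611
seg 2: a=2, c=M2/2=-2164/1611, d=(M3−M2)/(6·2)=365/1074, b=Δ2−h2·(2M2+M3)/6=527/1611
seg 3: a=0, c=M3/2=1121/1611, d=(M4−M3)/(6·3)=-1267/14499, b=Δ3−h3·(2M3+M4)/6=-1559/1611
seg 4: a=1, c=M4/2=-146/1611, d=(M5−M4)/(6·3)=146/14499, b=Δ4−h4·(2M4+M5)/6=1366/1611
t_q=3/4 → seg 0, τ=3/4; S=2+-1613/1611·τ+0·τ²+1076/14499·τ³=3667/2864

  seg 0: a=2 b=-1613/1611 c=0 d=1076/14499
  seg 1: a=1 b=1615/1611 c=1076/1611 d=-120/179
  seg 2: a=2 b=527/1611 c=-2164/1611 d=365/1074
  seg 3: a=0 b=-1559/1611 c=1121/1611 d=-1267/14499
  seg 4: a=1 b=1366/1611 c=-146/1611 d=146/14499
S(3/4) = 3667/2864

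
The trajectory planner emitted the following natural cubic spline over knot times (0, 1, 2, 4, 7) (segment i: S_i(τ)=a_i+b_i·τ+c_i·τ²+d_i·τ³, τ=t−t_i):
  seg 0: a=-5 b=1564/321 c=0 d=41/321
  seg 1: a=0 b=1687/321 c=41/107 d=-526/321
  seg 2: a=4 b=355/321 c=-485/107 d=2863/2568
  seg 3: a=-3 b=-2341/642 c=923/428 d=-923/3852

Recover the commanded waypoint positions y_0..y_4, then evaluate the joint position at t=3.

y_0=-5 y_1=0 y_2=4 y_3=-3 y_4=-1
S(3) = 1445/856

y_0 = S_0(0) = a_0 = -5
y_1 = S_1(0) = a_1 = 0
y_2 = S_2(0) = a_2 = 4
y_3 = S_3(0) = a_3 = -3
y_4 = S_3(3) = -1
t_q=3 is in segment 2 (τ=1); S_2(τ)=1445/856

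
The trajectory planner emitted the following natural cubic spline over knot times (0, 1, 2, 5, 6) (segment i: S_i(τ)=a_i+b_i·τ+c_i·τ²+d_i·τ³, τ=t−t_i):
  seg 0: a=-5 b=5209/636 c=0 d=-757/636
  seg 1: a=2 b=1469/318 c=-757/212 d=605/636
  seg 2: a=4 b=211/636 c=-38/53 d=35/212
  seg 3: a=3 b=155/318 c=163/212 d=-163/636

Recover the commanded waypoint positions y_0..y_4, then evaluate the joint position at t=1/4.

y_0=-5 y_1=2 y_2=4 y_3=3 y_4=4
S(1/4) = -40311/13568

y_0 = S_0(0) = a_0 = -5
y_1 = S_1(0) = a_1 = 2
y_2 = S_2(0) = a_2 = 4
y_3 = S_3(0) = a_3 = 3
y_4 = S_3(1) = 4
t_q=1/4 is in segment 0 (τ=1/4); S_0(τ)=-40311/13568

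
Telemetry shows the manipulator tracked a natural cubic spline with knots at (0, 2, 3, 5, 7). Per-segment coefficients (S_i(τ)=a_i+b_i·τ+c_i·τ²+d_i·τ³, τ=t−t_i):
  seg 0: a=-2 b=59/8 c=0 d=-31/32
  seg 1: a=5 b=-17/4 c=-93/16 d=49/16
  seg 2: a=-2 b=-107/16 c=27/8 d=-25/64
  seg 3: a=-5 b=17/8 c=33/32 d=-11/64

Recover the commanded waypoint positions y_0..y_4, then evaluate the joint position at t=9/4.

y_0 = S_0(0) = a_0 = -2
y_1 = S_1(0) = a_1 = 5
y_2 = S_2(0) = a_2 = -2
y_3 = S_3(0) = a_3 = -5
y_4 = S_3(2) = 2
t_q=9/4 is in segment 1 (τ=1/4); S_1(τ)=3709/1024

y_0=-2 y_1=5 y_2=-2 y_3=-5 y_4=2
S(9/4) = 3709/1024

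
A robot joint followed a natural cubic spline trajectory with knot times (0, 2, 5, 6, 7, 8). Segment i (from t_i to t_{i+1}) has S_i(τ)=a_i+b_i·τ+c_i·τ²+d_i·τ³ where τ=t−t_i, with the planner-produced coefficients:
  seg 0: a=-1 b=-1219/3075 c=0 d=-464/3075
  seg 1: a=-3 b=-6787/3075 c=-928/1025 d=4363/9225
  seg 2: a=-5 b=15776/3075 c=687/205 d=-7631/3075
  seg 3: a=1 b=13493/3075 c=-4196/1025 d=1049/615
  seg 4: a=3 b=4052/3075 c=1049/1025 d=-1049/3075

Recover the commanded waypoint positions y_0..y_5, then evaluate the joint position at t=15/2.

y_0=-1 y_1=-3 y_2=-5 y_3=1 y_4=3 y_5=5
S(15/2) = 31751/8200

y_0 = S_0(0) = a_0 = -1
y_1 = S_1(0) = a_1 = -3
y_2 = S_2(0) = a_2 = -5
y_3 = S_3(0) = a_3 = 1
y_4 = S_4(0) = a_4 = 3
y_5 = S_4(1) = 5
t_q=15/2 is in segment 4 (τ=1/2); S_4(τ)=31751/8200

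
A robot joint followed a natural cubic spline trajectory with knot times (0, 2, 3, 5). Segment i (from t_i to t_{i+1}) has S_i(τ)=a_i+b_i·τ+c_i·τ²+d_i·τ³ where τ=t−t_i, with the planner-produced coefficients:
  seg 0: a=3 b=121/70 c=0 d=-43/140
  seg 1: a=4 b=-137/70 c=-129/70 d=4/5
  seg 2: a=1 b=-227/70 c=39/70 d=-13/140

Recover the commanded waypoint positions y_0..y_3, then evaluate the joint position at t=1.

y_0=3 y_1=4 y_2=1 y_3=-4
S(1) = 619/140

y_0 = S_0(0) = a_0 = 3
y_1 = S_1(0) = a_1 = 4
y_2 = S_2(0) = a_2 = 1
y_3 = S_2(2) = -4
t_q=1 is in segment 0 (τ=1); S_0(τ)=619/140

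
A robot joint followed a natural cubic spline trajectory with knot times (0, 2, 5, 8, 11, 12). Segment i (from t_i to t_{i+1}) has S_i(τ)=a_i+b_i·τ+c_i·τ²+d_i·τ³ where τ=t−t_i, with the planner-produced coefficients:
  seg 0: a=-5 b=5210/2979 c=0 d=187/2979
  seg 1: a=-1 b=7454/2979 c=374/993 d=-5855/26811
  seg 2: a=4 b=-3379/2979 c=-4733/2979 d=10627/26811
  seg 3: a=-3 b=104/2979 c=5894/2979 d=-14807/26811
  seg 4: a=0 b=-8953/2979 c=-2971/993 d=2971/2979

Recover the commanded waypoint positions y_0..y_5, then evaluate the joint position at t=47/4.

y_0 = S_0(0) = a_0 = -5
y_1 = S_1(0) = a_1 = -1
y_2 = S_2(0) = a_2 = 4
y_3 = S_3(0) = a_3 = -3
y_4 = S_4(0) = a_4 = 0
y_5 = S_4(1) = -5
t_q=47/4 is in segment 4 (τ=3/4); S_4(τ)=-223465/63552

y_0=-5 y_1=-1 y_2=4 y_3=-3 y_4=0 y_5=-5
S(47/4) = -223465/63552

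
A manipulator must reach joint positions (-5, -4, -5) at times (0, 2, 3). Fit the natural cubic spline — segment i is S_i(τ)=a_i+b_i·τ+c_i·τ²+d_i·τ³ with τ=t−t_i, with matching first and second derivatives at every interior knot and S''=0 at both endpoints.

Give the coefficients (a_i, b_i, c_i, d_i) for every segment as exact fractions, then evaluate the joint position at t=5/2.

Δ: Δ0=1/2, Δ1=-1
row 1: diag=6, rhs=-9; c'=1/6, d'=-3/2
back: M1=-3/2
M: M0=0, M1=-3/2, M2=0
seg 0: a=-5, c=M0/2=0, d=(M1−M0)/(6·2)=-1/8, b=Δ0−h0·(2M0+M1)/6=1
seg 1: a=-4, c=M1/2=-3/4, d=(M2−M1)/(6·1)=1/4, b=Δ1−h1·(2M1+M2)/6=-1/2
t_q=5/2 → seg 1, τ=1/2; S=-4+-1/2·τ+-3/4·τ²+1/4·τ³=-141/32

  seg 0: a=-5 b=1 c=0 d=-1/8
  seg 1: a=-4 b=-1/2 c=-3/4 d=1/4
S(5/2) = -141/32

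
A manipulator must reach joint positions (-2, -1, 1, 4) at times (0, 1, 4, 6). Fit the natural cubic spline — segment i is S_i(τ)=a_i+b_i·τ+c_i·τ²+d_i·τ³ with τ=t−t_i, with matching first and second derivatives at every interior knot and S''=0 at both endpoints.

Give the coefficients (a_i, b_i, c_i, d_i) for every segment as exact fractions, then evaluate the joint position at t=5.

  seg 0: a=-2 b=461/426 c=0 d=-35/426
  seg 1: a=-1 b=178/213 c=-35/142 d=9/142
  seg 2: a=1 b=455/426 c=23/71 d=-23/426
S(5) = 166/71

Δ: Δ0=1, Δ1=2/3, Δ2=3/2
row 1: diag=8, rhs=-2; c'=3/8, d'=-1/4
row 2: denom=10−3·3/8=71/8; d'=(5−3·-1/4)/(71/8)=46/71
back: M2=46/71
back: M1=-1/4−3/8·46/71=-35/71
M: M0=0, M1=-35/71, M2=46/71, M3=0
seg 0: a=-2, c=M0/2=0, d=(M1−M0)/(6·1)=-35/426, b=Δ0−h0·(2M0+M1)/6=461/426
seg 1: a=-1, c=M1/2=-35/142, d=(M2−M1)/(6·3)=9/142, b=Δ1−h1·(2M1+M2)/6=178/213
seg 2: a=1, c=M2/2=23/71, d=(M3−M2)/(6·2)=-23/426, b=Δ2−h2·(2M2+M3)/6=455/426
t_q=5 → seg 2, τ=1; S=1+455/426·τ+23/71·τ²+-23/426·τ³=166/71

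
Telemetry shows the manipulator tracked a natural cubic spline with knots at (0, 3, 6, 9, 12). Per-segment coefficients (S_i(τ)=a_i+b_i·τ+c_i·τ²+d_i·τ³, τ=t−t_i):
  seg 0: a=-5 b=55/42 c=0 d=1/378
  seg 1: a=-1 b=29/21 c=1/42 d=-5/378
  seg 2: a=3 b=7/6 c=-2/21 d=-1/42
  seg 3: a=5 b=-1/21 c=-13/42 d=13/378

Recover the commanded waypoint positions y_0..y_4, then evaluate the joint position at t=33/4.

y_0=-5 y_1=-1 y_2=3 y_3=5 y_4=3
S(33/4) = 4365/896

y_0 = S_0(0) = a_0 = -5
y_1 = S_1(0) = a_1 = -1
y_2 = S_2(0) = a_2 = 3
y_3 = S_3(0) = a_3 = 5
y_4 = S_3(3) = 3
t_q=33/4 is in segment 2 (τ=9/4); S_2(τ)=4365/896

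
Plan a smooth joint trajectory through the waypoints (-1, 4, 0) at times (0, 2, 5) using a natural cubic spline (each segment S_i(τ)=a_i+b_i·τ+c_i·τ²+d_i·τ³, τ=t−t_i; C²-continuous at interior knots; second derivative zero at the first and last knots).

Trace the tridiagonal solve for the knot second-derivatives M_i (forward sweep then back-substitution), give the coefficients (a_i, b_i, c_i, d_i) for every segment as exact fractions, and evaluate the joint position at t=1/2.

Δ: Δ0=5/2, Δ1=-4/3
row 1: diag=10, rhs=-23; c'=3/10, d'=-23/10
back: M1=-23/10
M: M0=0, M1=-23/10, M2=0
seg 0: a=-1, c=M0/2=0, d=(M1−M0)/(6·2)=-23/120, b=Δ0−h0·(2M0+M1)/6=49/15
seg 1: a=4, c=M1/2=-23/20, d=(M2−M1)/(6·3)=23/180, b=Δ1−h1·(2M1+M2)/6=29/30
t_q=1/2 → seg 0, τ=1/2; S=-1+49/15·τ+0·τ²+-23/120·τ³=39/64

  seg 0: a=-1 b=49/15 c=0 d=-23/120
  seg 1: a=4 b=29/30 c=-23/20 d=23/180
S(1/2) = 39/64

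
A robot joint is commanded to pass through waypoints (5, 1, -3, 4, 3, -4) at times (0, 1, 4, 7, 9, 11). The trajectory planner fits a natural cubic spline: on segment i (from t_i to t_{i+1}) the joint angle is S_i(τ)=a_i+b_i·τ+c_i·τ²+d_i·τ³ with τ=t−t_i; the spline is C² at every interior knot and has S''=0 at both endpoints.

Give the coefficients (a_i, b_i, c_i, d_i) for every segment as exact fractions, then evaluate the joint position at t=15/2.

  seg 0: a=5 b=-4233/1006 c=0 d=209/1006
  seg 1: a=1 b=-1803/503 c=627/1006 d=1151/27162
  seg 2: a=-3 b=1307/1006 c=1516/1509 d=-5975/27162
  seg 3: a=4 b=698/503 c=-981/1006 d=63/4024
  seg 4: a=3 b=-2339/1006 c=-1773/2012 d=591/4024
S(15/2) = 143319/32192

Δ: Δ0=-4, Δ1=-4/3, Δ2=7/3, Δ3=-1/2, Δ4=-7/2
row 1: diag=8, rhs=16; c'=3/8, d'=2
row 2: denom=12−3·3/8=87/8; d'=(22−3·2)/(87/8)=128/87
row 3: denom=10−3·8/29=266/29; d'=(-17−3·128/87)/(266/29)=-621/266
row 4: denom=8−2·29/133=1006/133; d'=(-18−2·-621/266)/(1006/133)=-1773/1006
back: M4=-1773/1006
back: M3=-621/266−29/133·-1773/1006=-981/503
back: M2=128/87−8/29·-981/503=3032/1509
back: M1=2−3/8·3032/1509=627/503
M: M0=0, M1=627/503, M2=3032/1509, M3=-981/503, M4=-1773/1006, M5=0
seg 0: a=5, c=M0/2=0, d=(M1−M0)/(6·1)=209/1006, b=Δ0−h0·(2M0+M1)/6=-4233/1006
seg 1: a=1, c=M1/2=627/1006, d=(M2−M1)/(6·3)=1151/27162, b=Δ1−h1·(2M1+M2)/6=-1803/503
seg 2: a=-3, c=M2/2=1516/1509, d=(M3−M2)/(6·3)=-5975/27162, b=Δ2−h2·(2M2+M3)/6=1307/1006
seg 3: a=4, c=M3/2=-981/1006, d=(M4−M3)/(6·2)=63/4024, b=Δ3−h3·(2M3+M4)/6=698/503
seg 4: a=3, c=M4/2=-1773/2012, d=(M5−M4)/(6·2)=591/4024, b=Δ4−h4·(2M4+M5)/6=-2339/1006
t_q=15/2 → seg 3, τ=1/2; S=4+698/503·τ+-981/1006·τ²+63/4024·τ³=143319/32192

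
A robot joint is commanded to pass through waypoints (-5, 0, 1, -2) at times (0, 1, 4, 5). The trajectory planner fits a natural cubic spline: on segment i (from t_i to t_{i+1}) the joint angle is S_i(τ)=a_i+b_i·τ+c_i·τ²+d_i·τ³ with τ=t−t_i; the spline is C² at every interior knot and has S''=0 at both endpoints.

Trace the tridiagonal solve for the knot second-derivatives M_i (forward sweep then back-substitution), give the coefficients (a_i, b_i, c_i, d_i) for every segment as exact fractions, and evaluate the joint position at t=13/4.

Δ: Δ0=5, Δ1=1/3, Δ2=-3
row 1: diag=8, rhs=-28; c'=3/8, d'=-7/2
row 2: denom=8−3·3/8=55/8; d'=(-20−3·-7/2)/(55/8)=-76/55
back: M2=-76/55
back: M1=-7/2−3/8·-76/55=-164/55
M: M0=0, M1=-164/55, M2=-76/55, M3=0
seg 0: a=-5, c=M0/2=0, d=(M1−M0)/(6·1)=-82/165, b=Δ0−h0·(2M0+M1)/6=907/165
seg 1: a=0, c=M1/2=-82/55, d=(M2−M1)/(6·3)=4/45, b=Δ1−h1·(2M1+M2)/6=661/165
seg 2: a=1, c=M2/2=-38/55, d=(M3−M2)/(6·1)=38/165, b=Δ2−h2·(2M2+M3)/6=-419/165
t_q=13/4 → seg 1, τ=9/4; S=0+661/165·τ+-82/55·τ²+4/45·τ³=2181/880

  seg 0: a=-5 b=907/165 c=0 d=-82/165
  seg 1: a=0 b=661/165 c=-82/55 d=4/45
  seg 2: a=1 b=-419/165 c=-38/55 d=38/165
S(13/4) = 2181/880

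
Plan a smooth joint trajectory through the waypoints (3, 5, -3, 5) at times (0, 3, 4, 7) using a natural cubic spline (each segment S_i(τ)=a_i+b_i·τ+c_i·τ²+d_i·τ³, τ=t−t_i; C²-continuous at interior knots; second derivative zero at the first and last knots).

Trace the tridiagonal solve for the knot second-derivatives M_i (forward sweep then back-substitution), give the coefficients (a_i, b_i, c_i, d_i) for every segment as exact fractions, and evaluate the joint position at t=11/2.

Δ: Δ0=2/3, Δ1=-8, Δ2=8/3
row 1: diag=8, rhs=-52; c'=1/8, d'=-13/2
row 2: denom=8−1·1/8=63/8; d'=(64−1·-13/2)/(63/8)=188/21
back: M2=188/21
back: M1=-13/2−1/8·188/21=-160/21
M: M0=0, M1=-160/21, M2=188/21, M3=0
seg 0: a=3, c=M0/2=0, d=(M1−M0)/(6·3)=-80/189, b=Δ0−h0·(2M0+M1)/6=94/21
seg 1: a=5, c=M1/2=-80/21, d=(M2−M1)/(6·1)=58/21, b=Δ1−h1·(2M1+M2)/6=-146/21
seg 2: a=-3, c=M2/2=94/21, d=(M3−M2)/(6·3)=-94/189, b=Δ2−h2·(2M2+M3)/6=-44/7
t_q=11/2 → seg 2, τ=3/2; S=-3+-44/7·τ+94/21·τ²+-94/189·τ³=-113/28

  seg 0: a=3 b=94/21 c=0 d=-80/189
  seg 1: a=5 b=-146/21 c=-80/21 d=58/21
  seg 2: a=-3 b=-44/7 c=94/21 d=-94/189
S(11/2) = -113/28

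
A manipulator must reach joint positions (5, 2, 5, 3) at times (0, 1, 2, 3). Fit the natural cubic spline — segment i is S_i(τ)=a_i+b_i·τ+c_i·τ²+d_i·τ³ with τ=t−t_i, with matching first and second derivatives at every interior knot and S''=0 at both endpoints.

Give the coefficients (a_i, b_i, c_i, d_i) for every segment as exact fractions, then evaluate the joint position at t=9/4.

Δ: Δ0=-3, Δ1=3, Δ2=-2
row 1: diag=4, rhs=36; c'=1/4, d'=9
row 2: denom=4−1·1/4=15/4; d'=(-30−1·9)/(15/4)=-52/5
back: M2=-52/5
back: M1=9−1/4·-52/5=58/5
M: M0=0, M1=58/5, M2=-52/5, M3=0
seg 0: a=5, c=M0/2=0, d=(M1−M0)/(6·1)=29/15, b=Δ0−h0·(2M0+M1)/6=-74/15
seg 1: a=2, c=M1/2=29/5, d=(M2−M1)/(6·1)=-11/3, b=Δ1−h1·(2M1+M2)/6=13/15
seg 2: a=5, c=M2/2=-26/5, d=(M3−M2)/(6·1)=26/15, b=Δ2−h2·(2M2+M3)/6=22/15
t_q=9/4 → seg 2, τ=1/4; S=5+22/15·τ+-26/5·τ²+26/15·τ³=811/160

  seg 0: a=5 b=-74/15 c=0 d=29/15
  seg 1: a=2 b=13/15 c=29/5 d=-11/3
  seg 2: a=5 b=22/15 c=-26/5 d=26/15
S(9/4) = 811/160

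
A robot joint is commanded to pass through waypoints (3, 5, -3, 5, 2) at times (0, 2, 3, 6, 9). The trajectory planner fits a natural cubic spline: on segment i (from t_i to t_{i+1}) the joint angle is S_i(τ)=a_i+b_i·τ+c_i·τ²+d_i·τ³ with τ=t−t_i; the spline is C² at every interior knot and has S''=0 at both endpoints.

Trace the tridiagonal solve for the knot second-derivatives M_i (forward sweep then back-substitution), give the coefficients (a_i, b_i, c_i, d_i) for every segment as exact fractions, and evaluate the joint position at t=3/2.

Δ: Δ0=1, Δ1=-8, Δ2=8/3, Δ3=-1
row 1: diag=6, rhs=-54; c'=1/6, d'=-9
row 2: denom=8−1·1/6=47/6; d'=(64−1·-9)/(47/6)=438/47
row 3: denom=12−3·18/47=510/47; d'=(-22−3·438/47)/(510/47)=-1174/255
back: M3=-1174/255
back: M2=438/47−18/47·-1174/255=942/85
back: M1=-9−1/6·942/85=-922/85
M: M0=0, M1=-922/85, M2=942/85, M3=-1174/255, M4=0
seg 0: a=3, c=M0/2=0, d=(M1−M0)/(6·2)=-461/510, b=Δ0−h0·(2M0+M1)/6=1177/255
seg 1: a=5, c=M1/2=-461/85, d=(M2−M1)/(6·1)=932/255, b=Δ1−h1·(2M1+M2)/6=-1589/255
seg 2: a=-3, c=M2/2=471/85, d=(M3−M2)/(6·3)=-400/459, b=Δ2−h2·(2M2+M3)/6=-1559/255
seg 3: a=5, c=M3/2=-587/255, d=(M4−M3)/(6·3)=587/2295, b=Δ3−h3·(2M3+M4)/6=919/255
t_q=3/2 → seg 0, τ=3/2; S=3+1177/255·τ+0·τ²+-461/510·τ³=9347/1360

  seg 0: a=3 b=1177/255 c=0 d=-461/510
  seg 1: a=5 b=-1589/255 c=-461/85 d=932/255
  seg 2: a=-3 b=-1559/255 c=471/85 d=-400/459
  seg 3: a=5 b=919/255 c=-587/255 d=587/2295
S(3/2) = 9347/1360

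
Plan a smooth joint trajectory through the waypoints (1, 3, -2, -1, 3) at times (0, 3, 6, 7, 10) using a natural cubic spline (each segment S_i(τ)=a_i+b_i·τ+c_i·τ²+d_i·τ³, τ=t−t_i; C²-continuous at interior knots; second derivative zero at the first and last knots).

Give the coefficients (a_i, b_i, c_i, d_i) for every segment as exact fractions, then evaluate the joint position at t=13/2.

  seg 0: a=1 b=181/114 c=0 d=-35/342
  seg 1: a=3 b=-67/57 c=-35/38 d=259/1026
  seg 2: a=-2 b=13/114 c=77/57 d=-53/114
  seg 3: a=-1 b=27/19 c=-5/114 d=5/1026
S(13/2) = -1517/912

Δ: Δ0=2/3, Δ1=-5/3, Δ2=1, Δ3=4/3
row 1: diag=12, rhs=-14; c'=1/4, d'=-7/6
row 2: denom=8−3·1/4=29/4; d'=(16−3·-7/6)/(29/4)=78/29
row 3: denom=8−1·4/29=228/29; d'=(2−1·78/29)/(228/29)=-5/57
back: M3=-5/57
back: M2=78/29−4/29·-5/57=154/57
back: M1=-7/6−1/4·154/57=-35/19
M: M0=0, M1=-35/19, M2=154/57, M3=-5/57, M4=0
seg 0: a=1, c=M0/2=0, d=(M1−M0)/(6·3)=-35/342, b=Δ0−h0·(2M0+M1)/6=181/114
seg 1: a=3, c=M1/2=-35/38, d=(M2−M1)/(6·3)=259/1026, b=Δ1−h1·(2M1+M2)/6=-67/57
seg 2: a=-2, c=M2/2=77/57, d=(M3−M2)/(6·1)=-53/114, b=Δ2−h2·(2M2+M3)/6=13/114
seg 3: a=-1, c=M3/2=-5/114, d=(M4−M3)/(6·3)=5/1026, b=Δ3−h3·(2M3+M4)/6=27/19
t_q=13/2 → seg 2, τ=1/2; S=-2+13/114·τ+77/57·τ²+-53/114·τ³=-1517/912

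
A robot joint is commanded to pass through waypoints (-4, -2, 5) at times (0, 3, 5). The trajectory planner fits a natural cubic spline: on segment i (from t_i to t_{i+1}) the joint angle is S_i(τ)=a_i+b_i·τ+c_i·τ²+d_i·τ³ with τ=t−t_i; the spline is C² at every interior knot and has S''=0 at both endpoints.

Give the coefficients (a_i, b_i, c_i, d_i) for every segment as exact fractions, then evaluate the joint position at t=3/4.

Δ: Δ0=2/3, Δ1=7/2
row 1: diag=10, rhs=17; c'=1/5, d'=17/10
back: M1=17/10
M: M0=0, M1=17/10, M2=0
seg 0: a=-4, c=M0/2=0, d=(M1−M0)/(6·3)=17/180, b=Δ0−h0·(2M0+M1)/6=-11/60
seg 1: a=-2, c=M1/2=17/20, d=(M2−M1)/(6·2)=-17/120, b=Δ1−h1·(2M1+M2)/6=71/30
t_q=3/4 → seg 0, τ=3/4; S=-4+-11/60·τ+0·τ²+17/180·τ³=-1049/256

  seg 0: a=-4 b=-11/60 c=0 d=17/180
  seg 1: a=-2 b=71/30 c=17/20 d=-17/120
S(3/4) = -1049/256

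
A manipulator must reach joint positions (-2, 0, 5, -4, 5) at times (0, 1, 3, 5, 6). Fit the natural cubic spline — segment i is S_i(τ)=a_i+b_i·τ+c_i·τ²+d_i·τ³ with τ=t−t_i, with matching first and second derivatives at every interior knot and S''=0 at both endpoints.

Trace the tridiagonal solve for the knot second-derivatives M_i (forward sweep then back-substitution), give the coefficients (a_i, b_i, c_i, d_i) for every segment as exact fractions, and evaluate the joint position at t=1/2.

Δ: Δ0=2, Δ1=5/2, Δ2=-9/2, Δ3=9
row 1: diag=6, rhs=3; c'=1/3, d'=1/2
row 2: denom=8−2·1/3=22/3; d'=(-42−2·1/2)/(22/3)=-129/22
row 3: denom=6−2·3/11=60/11; d'=(81−2·-129/22)/(60/11)=17
back: M3=17
back: M2=-129/22−3/11·17=-21/2
back: M1=1/2−1/3·-21/2=4
M: M0=0, M1=4, M2=-21/2, M3=17, M4=0
seg 0: a=-2, c=M0/2=0, d=(M1−M0)/(6·1)=2/3, b=Δ0−h0·(2M0+M1)/6=4/3
seg 1: a=0, c=M1/2=2, d=(M2−M1)/(6·2)=-29/24, b=Δ1−h1·(2M1+M2)/6=10/3
seg 2: a=5, c=M2/2=-21/4, d=(M3−M2)/(6·2)=55/24, b=Δ2−h2·(2M2+M3)/6=-19/6
seg 3: a=-4, c=M3/2=17/2, d=(M4−M3)/(6·1)=-17/6, b=Δ3−h3·(2M3+M4)/6=10/3
t_q=1/2 → seg 0, τ=1/2; S=-2+4/3·τ+0·τ²+2/3·τ³=-5/4

  seg 0: a=-2 b=4/3 c=0 d=2/3
  seg 1: a=0 b=10/3 c=2 d=-29/24
  seg 2: a=5 b=-19/6 c=-21/4 d=55/24
  seg 3: a=-4 b=10/3 c=17/2 d=-17/6
S(1/2) = -5/4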